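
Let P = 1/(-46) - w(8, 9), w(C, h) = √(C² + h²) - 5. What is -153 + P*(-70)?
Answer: -11534/23 + 70*√145 ≈ 341.43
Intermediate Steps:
w(C, h) = -5 + √(C² + h²)
P = 229/46 - √145 (P = 1/(-46) - (-5 + √(8² + 9²)) = -1/46 - (-5 + √(64 + 81)) = -1/46 - (-5 + √145) = -1/46 + (5 - √145) = 229/46 - √145 ≈ -7.0633)
-153 + P*(-70) = -153 + (229/46 - √145)*(-70) = -153 + (-8015/23 + 70*√145) = -11534/23 + 70*√145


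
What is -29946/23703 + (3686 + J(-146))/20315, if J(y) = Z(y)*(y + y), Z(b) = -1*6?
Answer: -159818692/160508815 ≈ -0.99570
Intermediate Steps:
Z(b) = -6
J(y) = -12*y (J(y) = -6*(y + y) = -12*y)
-29946/23703 + (3686 + J(-146))/20315 = -29946/23703 + (3686 - 12*(-146))/20315 = -29946*1/23703 + (3686 + 1752)*(1/20315) = -9982/7901 + 5438*(1/20315) = -9982/7901 + 5438/20315 = -159818692/160508815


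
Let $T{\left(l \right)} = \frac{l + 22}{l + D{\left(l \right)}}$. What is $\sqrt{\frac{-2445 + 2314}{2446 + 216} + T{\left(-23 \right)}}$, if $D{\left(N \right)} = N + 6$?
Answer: $\frac{i \sqrt{141790}}{2420} \approx 0.1556 i$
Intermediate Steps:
$D{\left(N \right)} = 6 + N$
$T{\left(l \right)} = \frac{22 + l}{6 + 2 l}$ ($T{\left(l \right)} = \frac{l + 22}{l + \left(6 + l\right)} = \frac{22 + l}{6 + 2 l}$)
$\sqrt{\frac{-2445 + 2314}{2446 + 216} + T{\left(-23 \right)}} = \sqrt{\frac{-2445 + 2314}{2446 + 216} + \frac{22 - 23}{2 \left(3 - 23\right)}} = \sqrt{- \frac{131}{2662} + \frac{1}{2} \frac{1}{-20} \left(-1\right)} = \sqrt{\left(-131\right) \frac{1}{2662} + \frac{1}{2} \left(- \frac{1}{20}\right) \left(-1\right)} = \sqrt{- \frac{131}{2662} + \frac{1}{40}} = \sqrt{- \frac{1289}{53240}} = \frac{i \sqrt{141790}}{2420}$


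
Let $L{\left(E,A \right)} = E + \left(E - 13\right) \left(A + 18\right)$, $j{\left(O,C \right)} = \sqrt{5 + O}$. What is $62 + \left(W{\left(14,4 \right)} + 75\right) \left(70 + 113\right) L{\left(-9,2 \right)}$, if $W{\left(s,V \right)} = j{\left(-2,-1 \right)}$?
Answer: $-6162463 - 82167 \sqrt{3} \approx -6.3048 \cdot 10^{6}$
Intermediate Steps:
$W{\left(s,V \right)} = \sqrt{3}$ ($W{\left(s,V \right)} = \sqrt{5 - 2} = \sqrt{3}$)
$L{\left(E,A \right)} = E + \left(-13 + E\right) \left(18 + A\right)$
$62 + \left(W{\left(14,4 \right)} + 75\right) \left(70 + 113\right) L{\left(-9,2 \right)} = 62 + \left(\sqrt{3} + 75\right) \left(70 + 113\right) \left(-234 - 26 + 19 \left(-9\right) + 2 \left(-9\right)\right) = 62 + \left(75 + \sqrt{3}\right) 183 \left(-234 - 26 - 171 - 18\right) = 62 + \left(13725 + 183 \sqrt{3}\right) \left(-449\right) = 62 - \left(6162525 + 82167 \sqrt{3}\right) = -6162463 - 82167 \sqrt{3}$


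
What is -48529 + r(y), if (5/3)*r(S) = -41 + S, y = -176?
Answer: -243296/5 ≈ -48659.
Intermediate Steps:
r(S) = -123/5 + 3*S/5 (r(S) = 3*(-41 + S)/5 = -123/5 + 3*S/5)
-48529 + r(y) = -48529 + (-123/5 + (⅗)*(-176)) = -48529 + (-123/5 - 528/5) = -48529 - 651/5 = -243296/5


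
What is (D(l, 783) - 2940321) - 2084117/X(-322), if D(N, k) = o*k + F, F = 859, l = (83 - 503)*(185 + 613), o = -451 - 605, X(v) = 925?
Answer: -3485920867/925 ≈ -3.7686e+6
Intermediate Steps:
o = -1056
l = -335160 (l = -420*798 = -335160)
D(N, k) = 859 - 1056*k (D(N, k) = -1056*k + 859 = 859 - 1056*k)
(D(l, 783) - 2940321) - 2084117/X(-322) = ((859 - 1056*783) - 2940321) - 2084117/925 = ((859 - 826848) - 2940321) - 2084117*1/925 = (-825989 - 2940321) - 2084117/925 = -3766310 - 2084117/925 = -3485920867/925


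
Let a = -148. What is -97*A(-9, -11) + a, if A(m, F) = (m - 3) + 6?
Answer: 434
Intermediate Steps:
A(m, F) = 3 + m (A(m, F) = (-3 + m) + 6 = 3 + m)
-97*A(-9, -11) + a = -97*(3 - 9) - 148 = -97*(-6) - 148 = 582 - 148 = 434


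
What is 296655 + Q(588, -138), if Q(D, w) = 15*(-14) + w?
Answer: 296307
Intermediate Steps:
Q(D, w) = -210 + w
296655 + Q(588, -138) = 296655 + (-210 - 138) = 296655 - 348 = 296307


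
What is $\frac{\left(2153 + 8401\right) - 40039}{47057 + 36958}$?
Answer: $- \frac{5897}{16803} \approx -0.35095$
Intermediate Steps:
$\frac{\left(2153 + 8401\right) - 40039}{47057 + 36958} = \frac{10554 - 40039}{84015} = \left(-29485\right) \frac{1}{84015} = - \frac{5897}{16803}$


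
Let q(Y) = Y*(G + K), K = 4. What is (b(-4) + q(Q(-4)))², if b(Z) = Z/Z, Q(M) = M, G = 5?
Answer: 1225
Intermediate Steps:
q(Y) = 9*Y (q(Y) = Y*(5 + 4) = Y*9 = 9*Y)
b(Z) = 1
(b(-4) + q(Q(-4)))² = (1 + 9*(-4))² = (1 - 36)² = (-35)² = 1225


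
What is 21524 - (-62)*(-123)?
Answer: 13898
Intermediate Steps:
21524 - (-62)*(-123) = 21524 - 1*7626 = 21524 - 7626 = 13898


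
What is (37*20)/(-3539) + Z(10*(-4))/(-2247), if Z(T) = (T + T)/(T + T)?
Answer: -1666319/7952133 ≈ -0.20954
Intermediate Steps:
Z(T) = 1 (Z(T) = (2*T)/((2*T)) = (2*T)*(1/(2*T)) = 1)
(37*20)/(-3539) + Z(10*(-4))/(-2247) = (37*20)/(-3539) + 1/(-2247) = 740*(-1/3539) + 1*(-1/2247) = -740/3539 - 1/2247 = -1666319/7952133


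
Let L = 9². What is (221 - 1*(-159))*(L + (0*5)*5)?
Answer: 30780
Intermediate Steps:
L = 81
(221 - 1*(-159))*(L + (0*5)*5) = (221 - 1*(-159))*(81 + (0*5)*5) = (221 + 159)*(81 + 0*5) = 380*(81 + 0) = 380*81 = 30780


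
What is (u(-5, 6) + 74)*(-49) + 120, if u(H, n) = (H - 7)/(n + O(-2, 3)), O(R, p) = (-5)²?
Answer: -108098/31 ≈ -3487.0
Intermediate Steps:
O(R, p) = 25
u(H, n) = (-7 + H)/(25 + n) (u(H, n) = (H - 7)/(n + 25) = (-7 + H)/(25 + n))
(u(-5, 6) + 74)*(-49) + 120 = ((-7 - 5)/(25 + 6) + 74)*(-49) + 120 = (-12/31 + 74)*(-49) + 120 = (2282/31)*(-49) + 120 = -111818/31 + 120 = -108098/31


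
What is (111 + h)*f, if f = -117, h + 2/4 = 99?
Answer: -49023/2 ≈ -24512.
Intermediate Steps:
h = 197/2 (h = -1/2 + 99 = 197/2 ≈ 98.500)
(111 + h)*f = (111 + 197/2)*(-117) = (419/2)*(-117) = -49023/2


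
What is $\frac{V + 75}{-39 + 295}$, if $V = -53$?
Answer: $\frac{11}{128} \approx 0.085938$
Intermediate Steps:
$\frac{V + 75}{-39 + 295} = \frac{-53 + 75}{-39 + 295} = \frac{22}{256} = 22 \cdot \frac{1}{256} = \frac{11}{128}$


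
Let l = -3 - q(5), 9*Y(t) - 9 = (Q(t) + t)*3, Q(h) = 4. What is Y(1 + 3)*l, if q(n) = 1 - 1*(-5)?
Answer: -33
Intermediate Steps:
q(n) = 6 (q(n) = 1 + 5 = 6)
Y(t) = 7/3 + t/3 (Y(t) = 1 + ((4 + t)*3)/9 = 1 + (12 + 3*t)/9 = 1 + (4/3 + t/3) = 7/3 + t/3)
l = -9 (l = -3 - 1*6 = -3 - 6 = -9)
Y(1 + 3)*l = (7/3 + (1 + 3)/3)*(-9) = (7/3 + (⅓)*4)*(-9) = (7/3 + 4/3)*(-9) = (11/3)*(-9) = -33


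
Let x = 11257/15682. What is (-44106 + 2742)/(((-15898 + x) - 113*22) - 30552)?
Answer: 648670248/767403095 ≈ 0.84528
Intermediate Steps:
x = 11257/15682 (x = 11257*(1/15682) = 11257/15682 ≈ 0.71783)
(-44106 + 2742)/(((-15898 + x) - 113*22) - 30552) = (-44106 + 2742)/(((-15898 + 11257/15682) - 113*22) - 30552) = -41364/((-249301179/15682 - 2486) - 30552) = -41364/(-288286631/15682 - 30552) = -41364/(-767403095/15682) = -41364*(-15682/767403095) = 648670248/767403095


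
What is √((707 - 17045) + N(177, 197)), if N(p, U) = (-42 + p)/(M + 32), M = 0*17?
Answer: I*√1045362/8 ≈ 127.8*I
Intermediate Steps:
M = 0
N(p, U) = -21/16 + p/32 (N(p, U) = (-42 + p)/(0 + 32) = (-42 + p)/32 = (-42 + p)*(1/32) = -21/16 + p/32)
√((707 - 17045) + N(177, 197)) = √((707 - 17045) + (-21/16 + (1/32)*177)) = √(-16338 + (-21/16 + 177/32)) = √(-16338 + 135/32) = √(-522681/32) = I*√1045362/8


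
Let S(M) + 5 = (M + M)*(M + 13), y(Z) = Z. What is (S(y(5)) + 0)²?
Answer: 30625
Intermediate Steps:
S(M) = -5 + 2*M*(13 + M) (S(M) = -5 + (M + M)*(M + 13) = -5 + (2*M)*(13 + M) = -5 + 2*M*(13 + M))
(S(y(5)) + 0)² = ((-5 + 2*5² + 26*5) + 0)² = ((-5 + 2*25 + 130) + 0)² = ((-5 + 50 + 130) + 0)² = (175 + 0)² = 175² = 30625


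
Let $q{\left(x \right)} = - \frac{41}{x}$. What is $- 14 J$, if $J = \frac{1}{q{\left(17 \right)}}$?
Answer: $\frac{238}{41} \approx 5.8049$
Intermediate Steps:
$J = - \frac{17}{41}$ ($J = \frac{1}{\left(-41\right) \frac{1}{17}} = \frac{1}{- \frac{41}{17}} = - \frac{17}{41} \approx -0.41463$)
$- 14 J = \left(-14\right) \left(- \frac{17}{41}\right) = \frac{238}{41}$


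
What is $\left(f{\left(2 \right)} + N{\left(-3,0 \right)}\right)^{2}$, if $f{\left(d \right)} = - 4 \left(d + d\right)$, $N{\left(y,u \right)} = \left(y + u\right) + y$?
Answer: $484$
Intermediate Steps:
$N{\left(y,u \right)} = u + 2 y$ ($N{\left(y,u \right)} = \left(u + y\right) + y = u + 2 y$)
$f{\left(d \right)} = - 8 d$ ($f{\left(d \right)} = - 4 \cdot 2 d = - 8 d$)
$\left(f{\left(2 \right)} + N{\left(-3,0 \right)}\right)^{2} = \left(\left(-8\right) 2 + \left(0 + 2 \left(-3\right)\right)\right)^{2} = \left(-16 + \left(0 - 6\right)\right)^{2} = \left(-16 - 6\right)^{2} = \left(-22\right)^{2} = 484$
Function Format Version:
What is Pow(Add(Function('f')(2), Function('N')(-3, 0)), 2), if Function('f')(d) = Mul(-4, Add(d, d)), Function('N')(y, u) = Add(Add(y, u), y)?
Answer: 484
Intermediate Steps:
Function('N')(y, u) = Add(u, Mul(2, y)) (Function('N')(y, u) = Add(Add(u, y), y) = Add(u, Mul(2, y)))
Function('f')(d) = Mul(-8, d) (Function('f')(d) = Mul(-4, Mul(2, d)) = Mul(-8, d))
Pow(Add(Function('f')(2), Function('N')(-3, 0)), 2) = Pow(Add(Mul(-8, 2), Add(0, Mul(2, -3))), 2) = Pow(Add(-16, Add(0, -6)), 2) = Pow(Add(-16, -6), 2) = Pow(-22, 2) = 484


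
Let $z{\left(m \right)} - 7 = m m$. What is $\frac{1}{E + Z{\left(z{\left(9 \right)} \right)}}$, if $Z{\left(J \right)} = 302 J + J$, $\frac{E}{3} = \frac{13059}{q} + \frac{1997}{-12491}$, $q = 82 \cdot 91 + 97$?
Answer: $\frac{94419469}{2518044795354} \approx 3.7497 \cdot 10^{-5}$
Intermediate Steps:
$q = 7559$ ($q = 7462 + 97 = 7559$)
$E = \frac{444073938}{94419469}$ ($E = 3 \left(\frac{13059}{7559} + \frac{1997}{-12491}\right) = 3 \left(13059 \cdot \frac{1}{7559} + 1997 \left(- \frac{1}{12491}\right)\right) = 3 \left(\frac{13059}{7559} - \frac{1997}{12491}\right) = 3 \cdot \frac{148024646}{94419469} = \frac{444073938}{94419469} \approx 4.7032$)
$z{\left(m \right)} = 7 + m^{2}$ ($z{\left(m \right)} = 7 + m m = 7 + m^{2}$)
$Z{\left(J \right)} = 303 J$
$\frac{1}{E + Z{\left(z{\left(9 \right)} \right)}} = \frac{1}{\frac{444073938}{94419469} + 303 \left(7 + 9^{2}\right)} = \frac{1}{\frac{444073938}{94419469} + 303 \left(7 + 81\right)} = \frac{1}{\frac{444073938}{94419469} + 303 \cdot 88} = \frac{1}{\frac{444073938}{94419469} + 26664} = \frac{1}{\frac{2518044795354}{94419469}} = \frac{94419469}{2518044795354}$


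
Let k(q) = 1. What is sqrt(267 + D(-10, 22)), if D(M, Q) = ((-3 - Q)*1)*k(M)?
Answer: 11*sqrt(2) ≈ 15.556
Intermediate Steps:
D(M, Q) = -3 - Q (D(M, Q) = ((-3 - Q)*1)*1 = (-3 - Q)*1 = -3 - Q)
sqrt(267 + D(-10, 22)) = sqrt(267 + (-3 - 1*22)) = sqrt(267 + (-3 - 22)) = sqrt(267 - 25) = sqrt(242) = 11*sqrt(2)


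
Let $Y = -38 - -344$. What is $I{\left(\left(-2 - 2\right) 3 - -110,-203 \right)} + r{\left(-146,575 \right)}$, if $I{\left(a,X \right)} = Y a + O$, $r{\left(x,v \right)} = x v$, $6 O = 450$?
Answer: $-53887$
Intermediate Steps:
$O = 75$ ($O = \frac{1}{6} \cdot 450 = 75$)
$Y = 306$ ($Y = -38 + 344 = 306$)
$r{\left(x,v \right)} = v x$
$I{\left(a,X \right)} = 75 + 306 a$ ($I{\left(a,X \right)} = 306 a + 75 = 75 + 306 a$)
$I{\left(\left(-2 - 2\right) 3 - -110,-203 \right)} + r{\left(-146,575 \right)} = \left(75 + 306 \left(\left(-2 - 2\right) 3 - -110\right)\right) + 575 \left(-146\right) = \left(75 + 306 \left(\left(-4\right) 3 + 110\right)\right) - 83950 = \left(75 + 306 \left(-12 + 110\right)\right) - 83950 = \left(75 + 306 \cdot 98\right) - 83950 = \left(75 + 29988\right) - 83950 = 30063 - 83950 = -53887$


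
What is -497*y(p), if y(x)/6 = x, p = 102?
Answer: -304164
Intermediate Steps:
y(x) = 6*x
-497*y(p) = -2982*102 = -497*612 = -304164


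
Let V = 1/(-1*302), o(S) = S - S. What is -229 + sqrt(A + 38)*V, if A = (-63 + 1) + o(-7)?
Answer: -229 - I*sqrt(6)/151 ≈ -229.0 - 0.016222*I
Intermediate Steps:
o(S) = 0
A = -62 (A = (-63 + 1) + 0 = -62 + 0 = -62)
V = -1/302 (V = 1/(-302) = -1/302 ≈ -0.0033113)
-229 + sqrt(A + 38)*V = -229 + sqrt(-62 + 38)*(-1/302) = -229 + sqrt(-24)*(-1/302) = -229 + (2*I*sqrt(6))*(-1/302) = -229 - I*sqrt(6)/151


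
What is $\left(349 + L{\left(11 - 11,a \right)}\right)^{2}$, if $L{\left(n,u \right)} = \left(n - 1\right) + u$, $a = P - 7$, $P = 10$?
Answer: $123201$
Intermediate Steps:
$a = 3$ ($a = 10 - 7 = 3$)
$L{\left(n,u \right)} = -1 + n + u$ ($L{\left(n,u \right)} = \left(-1 + n\right) + u = -1 + n + u$)
$\left(349 + L{\left(11 - 11,a \right)}\right)^{2} = \left(349 + \left(-1 + \left(11 - 11\right) + 3\right)\right)^{2} = \left(349 + \left(-1 + 0 + 3\right)\right)^{2} = \left(349 + 2\right)^{2} = 351^{2} = 123201$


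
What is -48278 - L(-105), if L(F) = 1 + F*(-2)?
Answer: -48489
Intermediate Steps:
L(F) = 1 - 2*F
-48278 - L(-105) = -48278 - (1 - 2*(-105)) = -48278 - (1 + 210) = -48278 - 1*211 = -48278 - 211 = -48489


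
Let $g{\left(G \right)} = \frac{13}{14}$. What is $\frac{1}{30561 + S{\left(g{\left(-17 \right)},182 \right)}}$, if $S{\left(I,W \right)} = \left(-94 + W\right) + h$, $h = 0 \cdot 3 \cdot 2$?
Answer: $\frac{1}{30649} \approx 3.2627 \cdot 10^{-5}$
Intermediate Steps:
$g{\left(G \right)} = \frac{13}{14}$ ($g{\left(G \right)} = 13 \cdot \frac{1}{14} = \frac{13}{14}$)
$h = 0$ ($h = 0 \cdot 2 = 0$)
$S{\left(I,W \right)} = -94 + W$ ($S{\left(I,W \right)} = \left(-94 + W\right) + 0 = -94 + W$)
$\frac{1}{30561 + S{\left(g{\left(-17 \right)},182 \right)}} = \frac{1}{30561 + \left(-94 + 182\right)} = \frac{1}{30561 + 88} = \frac{1}{30649}$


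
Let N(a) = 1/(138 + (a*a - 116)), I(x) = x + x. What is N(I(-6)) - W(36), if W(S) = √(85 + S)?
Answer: -1825/166 ≈ -10.994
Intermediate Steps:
I(x) = 2*x
N(a) = 1/(22 + a²) (N(a) = 1/(138 + (a² - 116)) = 1/(138 + (-116 + a²)) = 1/(22 + a²))
N(I(-6)) - W(36) = 1/(22 + (2*(-6))²) - √(85 + 36) = 1/(22 + (-12)²) - √121 = 1/(22 + 144) - 1*11 = 1/166 - 11 = -1825/166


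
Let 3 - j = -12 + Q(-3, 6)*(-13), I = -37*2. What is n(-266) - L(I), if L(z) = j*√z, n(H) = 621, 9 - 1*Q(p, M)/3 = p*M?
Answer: 621 - 1068*I*√74 ≈ 621.0 - 9187.3*I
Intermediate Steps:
Q(p, M) = 27 - 3*M*p (Q(p, M) = 27 - 3*p*M = 27 - 3*M*p)
I = -74
j = 1068 (j = 3 - (-12 + (27 - 3*6*(-3))*(-13)) = 3 - (-12 + (27 + 54)*(-13)) = 3 - (-12 + 81*(-13)) = 3 - (-12 - 1053) = 3 - 1*(-1065) = 3 + 1065 = 1068)
L(z) = 1068*√z
n(-266) - L(I) = 621 - 1068*√(-74) = 621 - 1068*I*√74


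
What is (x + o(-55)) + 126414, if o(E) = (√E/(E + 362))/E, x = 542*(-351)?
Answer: -63828 - I*√55/16885 ≈ -63828.0 - 0.00043922*I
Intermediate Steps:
x = -190242
o(E) = 1/(√E*(362 + E)) (o(E) = (√E/(362 + E))/E = 1/(√E*(362 + E)))
(x + o(-55)) + 126414 = (-190242 + 1/(√(-55)*(362 - 55))) + 126414 = (-190242 - I*√55/55/307) + 126414 = (-190242 - I*√55/55*(1/307)) + 126414 = (-190242 - I*√55/16885) + 126414 = -63828 - I*√55/16885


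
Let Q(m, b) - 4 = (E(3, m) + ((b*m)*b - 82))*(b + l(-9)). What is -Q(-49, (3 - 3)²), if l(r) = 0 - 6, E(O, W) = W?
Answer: -790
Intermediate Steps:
l(r) = -6
Q(m, b) = 4 + (-6 + b)*(-82 + m + m*b²) (Q(m, b) = 4 + (m + ((b*m)*b - 82))*(b - 6) = 4 + (m + (m*b² - 82))*(-6 + b) = 4 + (m + (-82 + m*b²))*(-6 + b) = 4 + (-82 + m + m*b²)*(-6 + b) = 4 + (-6 + b)*(-82 + m + m*b²))
-Q(-49, (3 - 3)²) = -(496 - 82*(3 - 3)² - 6*(-49) + (3 - 3)²*(-49) - 49*(3 - 3)⁶ - 6*(-49)*((3 - 3)²)²) = -(496 - 82*0² + 294 + 0²*(-49) - 49*(0²)³ - 6*(-49)*(0²)²) = -(496 - 82*0 + 294 + 0*(-49) - 49*0³ - 6*(-49)*0²) = -(496 + 0 + 294 + 0 - 49*0 - 6*(-49)*0) = -(496 + 0 + 294 + 0 + 0 + 0) = -1*790 = -790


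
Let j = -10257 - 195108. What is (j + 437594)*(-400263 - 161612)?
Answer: -130483669375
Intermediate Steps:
j = -205365
(j + 437594)*(-400263 - 161612) = (-205365 + 437594)*(-400263 - 161612) = 232229*(-561875) = -130483669375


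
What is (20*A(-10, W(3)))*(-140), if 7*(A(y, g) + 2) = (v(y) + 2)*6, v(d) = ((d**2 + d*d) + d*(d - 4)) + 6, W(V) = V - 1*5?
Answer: -829600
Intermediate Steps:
W(V) = -5 + V (W(V) = V - 5 = -5 + V)
v(d) = 6 + 2*d**2 + d*(-4 + d) (v(d) = ((d**2 + d**2) + d*(-4 + d)) + 6 = (2*d**2 + d*(-4 + d)) + 6 = 6 + 2*d**2 + d*(-4 + d))
A(y, g) = 34/7 - 24*y/7 + 18*y**2/7 (A(y, g) = -2 + (((6 - 4*y + 3*y**2) + 2)*6)/7 = -2 + ((8 - 4*y + 3*y**2)*6)/7 = -2 + (48 - 24*y + 18*y**2)/7 = -2 + (48/7 - 24*y/7 + 18*y**2/7) = 34/7 - 24*y/7 + 18*y**2/7)
(20*A(-10, W(3)))*(-140) = (20*(34/7 - 24/7*(-10) + (18/7)*(-10)**2))*(-140) = (20*(34/7 + 240/7 + (18/7)*100))*(-140) = (20*(34/7 + 240/7 + 1800/7))*(-140) = (20*(2074/7))*(-140) = (41480/7)*(-140) = -829600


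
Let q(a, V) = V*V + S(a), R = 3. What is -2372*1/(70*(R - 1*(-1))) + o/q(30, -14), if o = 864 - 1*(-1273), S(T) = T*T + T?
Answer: -129532/19705 ≈ -6.5736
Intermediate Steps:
S(T) = T + T² (S(T) = T² + T = T + T²)
q(a, V) = V² + a*(1 + a) (q(a, V) = V*V + a*(1 + a) = V² + a*(1 + a))
o = 2137 (o = 864 + 1273 = 2137)
-2372*1/(70*(R - 1*(-1))) + o/q(30, -14) = -2372*1/(70*(3 - 1*(-1))) + 2137/((-14)² + 30*(1 + 30)) = -2372*1/(70*(3 + 1)) + 2137/(196 + 30*31) = -2372/(4*70) + 2137/(196 + 930) = -2372/280 + 2137/1126 = -2372*1/280 + 2137*(1/1126) = -593/70 + 2137/1126 = -129532/19705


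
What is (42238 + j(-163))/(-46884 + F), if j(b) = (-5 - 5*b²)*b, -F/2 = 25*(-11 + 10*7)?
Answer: -10848394/24917 ≈ -435.38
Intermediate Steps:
F = -2950 (F = -50*(-11 + 10*7) = -50*(-11 + 70) = -50*59 = -2*1475 = -2950)
j(b) = b*(-5 - 5*b²)
(42238 + j(-163))/(-46884 + F) = (42238 - 5*(-163)*(1 + (-163)²))/(-46884 - 2950) = (42238 - 5*(-163)*(1 + 26569))/(-49834) = (42238 - 5*(-163)*26570)*(-1/49834) = (42238 + 21654550)*(-1/49834) = 21696788*(-1/49834) = -10848394/24917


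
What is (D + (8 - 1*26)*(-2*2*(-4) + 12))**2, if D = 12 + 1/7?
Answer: 11854249/49 ≈ 2.4192e+5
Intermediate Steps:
D = 85/7 (D = 12 + 1/7 = 85/7 ≈ 12.143)
(D + (8 - 1*26)*(-2*2*(-4) + 12))**2 = (85/7 + (8 - 1*26)*(-2*2*(-4) + 12))**2 = (85/7 + (8 - 26)*(-4*(-4) + 12))**2 = (85/7 - 18*(16 + 12))**2 = (85/7 - 18*28)**2 = (85/7 - 504)**2 = (-3443/7)**2 = 11854249/49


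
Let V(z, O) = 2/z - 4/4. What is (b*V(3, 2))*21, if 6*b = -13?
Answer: 91/6 ≈ 15.167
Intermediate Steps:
b = -13/6 (b = (⅙)*(-13) = -13/6 ≈ -2.1667)
V(z, O) = -1 + 2/z (V(z, O) = 2/z - 4*¼ = 2/z - 1 = -1 + 2/z)
(b*V(3, 2))*21 = -13*(2 - 1*3)/(6*3)*21 = -13*(2 - 3)/18*21 = -13*(-1)/18*21 = -13/6*(-⅓)*21 = (13/18)*21 = 91/6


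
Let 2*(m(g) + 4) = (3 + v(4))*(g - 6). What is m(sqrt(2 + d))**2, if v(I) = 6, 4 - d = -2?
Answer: 1123 - 558*sqrt(2) ≈ 333.87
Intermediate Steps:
d = 6 (d = 4 - 1*(-2) = 4 + 2 = 6)
m(g) = -31 + 9*g/2 (m(g) = -4 + ((3 + 6)*(g - 6))/2 = -4 + (9*(-6 + g))/2 = -4 + (-54 + 9*g)/2 = -4 + (-27 + 9*g/2) = -31 + 9*g/2)
m(sqrt(2 + d))**2 = (-31 + 9*sqrt(2 + 6)/2)**2 = (-31 + 9*sqrt(8)/2)**2 = (-31 + 9*(2*sqrt(2))/2)**2 = (-31 + 9*sqrt(2))**2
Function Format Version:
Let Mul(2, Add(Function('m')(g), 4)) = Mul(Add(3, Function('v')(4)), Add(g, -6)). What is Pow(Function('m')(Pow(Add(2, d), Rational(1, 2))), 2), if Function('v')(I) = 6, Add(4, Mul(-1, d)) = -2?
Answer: Add(1123, Mul(-558, Pow(2, Rational(1, 2)))) ≈ 333.87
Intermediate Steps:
d = 6 (d = Add(4, Mul(-1, -2)) = Add(4, 2) = 6)
Function('m')(g) = Add(-31, Mul(Rational(9, 2), g)) (Function('m')(g) = Add(-4, Mul(Rational(1, 2), Mul(Add(3, 6), Add(g, -6)))) = Add(-4, Mul(Rational(1, 2), Mul(9, Add(-6, g)))) = Add(-4, Mul(Rational(1, 2), Add(-54, Mul(9, g)))) = Add(-4, Add(-27, Mul(Rational(9, 2), g))) = Add(-31, Mul(Rational(9, 2), g)))
Pow(Function('m')(Pow(Add(2, d), Rational(1, 2))), 2) = Pow(Add(-31, Mul(Rational(9, 2), Pow(Add(2, 6), Rational(1, 2)))), 2) = Pow(Add(-31, Mul(Rational(9, 2), Pow(8, Rational(1, 2)))), 2) = Pow(Add(-31, Mul(Rational(9, 2), Mul(2, Pow(2, Rational(1, 2))))), 2) = Pow(Add(-31, Mul(9, Pow(2, Rational(1, 2)))), 2)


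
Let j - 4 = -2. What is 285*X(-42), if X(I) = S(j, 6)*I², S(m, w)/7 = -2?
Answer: -7038360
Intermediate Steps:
j = 2 (j = 4 - 2 = 2)
S(m, w) = -14 (S(m, w) = 7*(-2) = -14)
X(I) = -14*I²
285*X(-42) = 285*(-14*(-42)²) = 285*(-14*1764) = 285*(-24696) = -7038360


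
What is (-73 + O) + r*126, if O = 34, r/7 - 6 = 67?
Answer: 64347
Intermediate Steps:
r = 511 (r = 42 + 7*67 = 42 + 469 = 511)
(-73 + O) + r*126 = (-73 + 34) + 511*126 = -39 + 64386 = 64347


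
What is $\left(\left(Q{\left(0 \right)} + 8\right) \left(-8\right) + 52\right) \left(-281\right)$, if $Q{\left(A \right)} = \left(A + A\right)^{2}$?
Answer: $3372$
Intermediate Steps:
$Q{\left(A \right)} = 4 A^{2}$ ($Q{\left(A \right)} = \left(2 A\right)^{2} = 4 A^{2}$)
$\left(\left(Q{\left(0 \right)} + 8\right) \left(-8\right) + 52\right) \left(-281\right) = \left(\left(4 \cdot 0^{2} + 8\right) \left(-8\right) + 52\right) \left(-281\right) = \left(\left(4 \cdot 0 + 8\right) \left(-8\right) + 52\right) \left(-281\right) = \left(\left(0 + 8\right) \left(-8\right) + 52\right) \left(-281\right) = \left(8 \left(-8\right) + 52\right) \left(-281\right) = \left(-64 + 52\right) \left(-281\right) = \left(-12\right) \left(-281\right) = 3372$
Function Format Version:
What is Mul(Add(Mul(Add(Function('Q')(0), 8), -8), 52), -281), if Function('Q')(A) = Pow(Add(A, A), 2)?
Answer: 3372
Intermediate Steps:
Function('Q')(A) = Mul(4, Pow(A, 2)) (Function('Q')(A) = Pow(Mul(2, A), 2) = Mul(4, Pow(A, 2)))
Mul(Add(Mul(Add(Function('Q')(0), 8), -8), 52), -281) = Mul(Add(Mul(Add(Mul(4, Pow(0, 2)), 8), -8), 52), -281) = Mul(Add(Mul(Add(Mul(4, 0), 8), -8), 52), -281) = Mul(Add(Mul(Add(0, 8), -8), 52), -281) = Mul(Add(Mul(8, -8), 52), -281) = Mul(Add(-64, 52), -281) = Mul(-12, -281) = 3372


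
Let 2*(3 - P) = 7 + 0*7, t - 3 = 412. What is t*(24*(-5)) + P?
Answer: -99601/2 ≈ -49801.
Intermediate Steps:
t = 415 (t = 3 + 412 = 415)
P = -½ (P = 3 - (7 + 0*7)/2 = 3 - (7 + 0)/2 = 3 - ½*7 = 3 - 7/2 = -½ ≈ -0.50000)
t*(24*(-5)) + P = 415*(24*(-5)) - ½ = 415*(-120) - ½ = -49800 - ½ = -99601/2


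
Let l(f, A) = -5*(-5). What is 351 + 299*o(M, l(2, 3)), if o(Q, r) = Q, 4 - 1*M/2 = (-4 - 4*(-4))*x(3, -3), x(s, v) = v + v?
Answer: 45799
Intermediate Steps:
l(f, A) = 25
x(s, v) = 2*v
M = 152 (M = 8 - 2*(-4 - 4*(-4))*2*(-3) = 8 - 2*(-4 + 16)*(-6) = 8 - 24*(-6) = 8 - 2*(-72) = 8 + 144 = 152)
351 + 299*o(M, l(2, 3)) = 351 + 299*152 = 351 + 45448 = 45799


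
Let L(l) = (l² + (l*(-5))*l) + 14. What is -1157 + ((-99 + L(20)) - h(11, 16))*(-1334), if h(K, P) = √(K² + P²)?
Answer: 2246633 + 1334*√377 ≈ 2.2725e+6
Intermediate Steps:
L(l) = 14 - 4*l² (L(l) = (l² + (-5*l)*l) + 14 = (l² - 5*l²) + 14 = -4*l² + 14 = 14 - 4*l²)
-1157 + ((-99 + L(20)) - h(11, 16))*(-1334) = -1157 + ((-99 + (14 - 4*20²)) - √(11² + 16²))*(-1334) = -1157 + ((-99 + (14 - 4*400)) - √(121 + 256))*(-1334) = -1157 + ((-99 + (14 - 1600)) - √377)*(-1334) = -1157 + ((-99 - 1586) - √377)*(-1334) = -1157 + (-1685 - √377)*(-1334) = -1157 + (2247790 + 1334*√377) = 2246633 + 1334*√377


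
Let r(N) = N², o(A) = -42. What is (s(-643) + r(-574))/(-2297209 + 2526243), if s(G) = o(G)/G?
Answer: 105926555/73634431 ≈ 1.4385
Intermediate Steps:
s(G) = -42/G
(s(-643) + r(-574))/(-2297209 + 2526243) = (-42/(-643) + (-574)²)/(-2297209 + 2526243) = (-42*(-1/643) + 329476)/229034 = (42/643 + 329476)*(1/229034) = (211853110/643)*(1/229034) = 105926555/73634431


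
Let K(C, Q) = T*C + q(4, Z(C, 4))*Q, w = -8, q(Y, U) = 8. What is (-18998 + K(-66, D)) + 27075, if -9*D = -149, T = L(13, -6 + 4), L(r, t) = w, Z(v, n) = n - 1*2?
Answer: 78637/9 ≈ 8737.4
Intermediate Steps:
Z(v, n) = -2 + n (Z(v, n) = n - 2 = -2 + n)
L(r, t) = -8
T = -8
D = 149/9 (D = -1/9*(-149) = 149/9 ≈ 16.556)
K(C, Q) = -8*C + 8*Q
(-18998 + K(-66, D)) + 27075 = (-18998 + (-8*(-66) + 8*(149/9))) + 27075 = (-18998 + (528 + 1192/9)) + 27075 = (-18998 + 5944/9) + 27075 = -165038/9 + 27075 = 78637/9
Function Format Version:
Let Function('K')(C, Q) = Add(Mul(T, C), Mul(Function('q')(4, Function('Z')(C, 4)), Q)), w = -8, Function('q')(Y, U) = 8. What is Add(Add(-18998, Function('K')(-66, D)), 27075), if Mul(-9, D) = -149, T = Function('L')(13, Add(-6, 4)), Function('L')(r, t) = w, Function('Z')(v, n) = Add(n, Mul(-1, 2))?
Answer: Rational(78637, 9) ≈ 8737.4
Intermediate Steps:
Function('Z')(v, n) = Add(-2, n) (Function('Z')(v, n) = Add(n, -2) = Add(-2, n))
Function('L')(r, t) = -8
T = -8
D = Rational(149, 9) (D = Mul(Rational(-1, 9), -149) = Rational(149, 9) ≈ 16.556)
Function('K')(C, Q) = Add(Mul(-8, C), Mul(8, Q))
Add(Add(-18998, Function('K')(-66, D)), 27075) = Add(Add(-18998, Add(Mul(-8, -66), Mul(8, Rational(149, 9)))), 27075) = Add(Add(-18998, Add(528, Rational(1192, 9))), 27075) = Add(Add(-18998, Rational(5944, 9)), 27075) = Add(Rational(-165038, 9), 27075) = Rational(78637, 9)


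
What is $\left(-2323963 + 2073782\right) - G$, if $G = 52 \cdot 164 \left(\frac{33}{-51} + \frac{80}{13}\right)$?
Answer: $- \frac{5051429}{17} \approx -2.9714 \cdot 10^{5}$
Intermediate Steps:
$G = \frac{798352}{17}$ ($G = 8528 \left(33 \left(- \frac{1}{51}\right) + 80 \cdot \frac{1}{13}\right) = 8528 \left(- \frac{11}{17} + \frac{80}{13}\right) = 8528 \cdot \frac{1217}{221} = \frac{798352}{17} \approx 46962.0$)
$\left(-2323963 + 2073782\right) - G = \left(-2323963 + 2073782\right) - \frac{798352}{17} = -250181 - \frac{798352}{17} = - \frac{5051429}{17}$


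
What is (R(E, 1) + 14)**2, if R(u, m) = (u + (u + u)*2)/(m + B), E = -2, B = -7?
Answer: 2209/9 ≈ 245.44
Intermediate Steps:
R(u, m) = 5*u/(-7 + m) (R(u, m) = (u + (u + u)*2)/(m - 7) = (u + (2*u)*2)/(-7 + m) = (u + 4*u)/(-7 + m) = (5*u)/(-7 + m) = 5*u/(-7 + m))
(R(E, 1) + 14)**2 = (5*(-2)/(-7 + 1) + 14)**2 = (5*(-2)/(-6) + 14)**2 = (5*(-2)*(-1/6) + 14)**2 = (5/3 + 14)**2 = (47/3)**2 = 2209/9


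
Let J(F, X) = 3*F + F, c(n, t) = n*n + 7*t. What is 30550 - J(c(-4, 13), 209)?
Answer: 30122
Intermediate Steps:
c(n, t) = n**2 + 7*t
J(F, X) = 4*F
30550 - J(c(-4, 13), 209) = 30550 - 4*((-4)**2 + 7*13) = 30550 - 4*(16 + 91) = 30550 - 4*107 = 30550 - 1*428 = 30550 - 428 = 30122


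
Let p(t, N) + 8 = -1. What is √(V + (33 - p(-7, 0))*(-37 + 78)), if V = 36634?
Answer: 2*√9589 ≈ 195.85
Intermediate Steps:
p(t, N) = -9 (p(t, N) = -8 - 1 = -9)
√(V + (33 - p(-7, 0))*(-37 + 78)) = √(36634 + (33 - 1*(-9))*(-37 + 78)) = √(36634 + (33 + 9)*41) = √(36634 + 42*41) = √(36634 + 1722) = √38356 = 2*√9589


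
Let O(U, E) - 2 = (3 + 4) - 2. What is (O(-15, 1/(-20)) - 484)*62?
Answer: -29574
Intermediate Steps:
O(U, E) = 7 (O(U, E) = 2 + ((3 + 4) - 2) = 2 + (7 - 2) = 2 + 5 = 7)
(O(-15, 1/(-20)) - 484)*62 = (7 - 484)*62 = -477*62 = -29574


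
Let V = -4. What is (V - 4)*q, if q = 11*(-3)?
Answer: 264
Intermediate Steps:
q = -33
(V - 4)*q = (-4 - 4)*(-33) = -8*(-33) = 264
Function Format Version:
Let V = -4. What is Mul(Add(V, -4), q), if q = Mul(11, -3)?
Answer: 264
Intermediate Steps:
q = -33
Mul(Add(V, -4), q) = Mul(Add(-4, -4), -33) = Mul(-8, -33) = 264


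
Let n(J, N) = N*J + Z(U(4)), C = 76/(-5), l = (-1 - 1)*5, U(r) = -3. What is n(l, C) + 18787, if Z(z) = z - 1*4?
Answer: 18932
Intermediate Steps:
Z(z) = -4 + z (Z(z) = z - 4 = -4 + z)
l = -10 (l = -2*5 = -10)
C = -76/5 (C = 76*(-1/5) = -76/5 ≈ -15.200)
n(J, N) = -7 + J*N (n(J, N) = N*J + (-4 - 3) = J*N - 7 = -7 + J*N)
n(l, C) + 18787 = (-7 - 10*(-76/5)) + 18787 = (-7 + 152) + 18787 = 145 + 18787 = 18932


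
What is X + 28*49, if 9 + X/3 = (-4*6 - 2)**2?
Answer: 3373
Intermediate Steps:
X = 2001 (X = -27 + 3*(-4*6 - 2)**2 = -27 + 3*(-24 - 2)**2 = -27 + 3*(-26)**2 = -27 + 3*676 = -27 + 2028 = 2001)
X + 28*49 = 2001 + 28*49 = 2001 + 1372 = 3373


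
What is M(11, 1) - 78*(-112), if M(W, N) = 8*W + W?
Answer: 8835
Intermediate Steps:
M(W, N) = 9*W
M(11, 1) - 78*(-112) = 9*11 - 78*(-112) = 99 + 8736 = 8835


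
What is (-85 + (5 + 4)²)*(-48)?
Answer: 192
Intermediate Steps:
(-85 + (5 + 4)²)*(-48) = (-85 + 9²)*(-48) = (-85 + 81)*(-48) = -4*(-48) = 192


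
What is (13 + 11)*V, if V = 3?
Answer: 72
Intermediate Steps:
(13 + 11)*V = (13 + 11)*3 = 24*3 = 72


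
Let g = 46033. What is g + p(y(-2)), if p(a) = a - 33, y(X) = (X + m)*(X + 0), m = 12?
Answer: 45980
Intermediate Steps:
y(X) = X*(12 + X) (y(X) = (X + 12)*(X + 0) = (12 + X)*X = X*(12 + X))
p(a) = -33 + a
g + p(y(-2)) = 46033 + (-33 - 2*(12 - 2)) = 46033 + (-33 - 2*10) = 46033 + (-33 - 20) = 46033 - 53 = 45980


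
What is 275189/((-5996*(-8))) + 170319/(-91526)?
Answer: 8508543311/2195159584 ≈ 3.8760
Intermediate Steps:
275189/((-5996*(-8))) + 170319/(-91526) = 275189/47968 + 170319*(-1/91526) = 275189*(1/47968) - 170319/91526 = 275189/47968 - 170319/91526 = 8508543311/2195159584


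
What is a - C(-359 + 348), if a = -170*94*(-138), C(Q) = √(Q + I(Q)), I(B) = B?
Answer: 2205240 - I*√22 ≈ 2.2052e+6 - 4.6904*I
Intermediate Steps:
C(Q) = √2*√Q (C(Q) = √(Q + Q) = √(2*Q) = √2*√Q)
a = 2205240 (a = -15980*(-138) = 2205240)
a - C(-359 + 348) = 2205240 - √2*√(-359 + 348) = 2205240 - √2*√(-11) = 2205240 - √2*I*√11 = 2205240 - I*√22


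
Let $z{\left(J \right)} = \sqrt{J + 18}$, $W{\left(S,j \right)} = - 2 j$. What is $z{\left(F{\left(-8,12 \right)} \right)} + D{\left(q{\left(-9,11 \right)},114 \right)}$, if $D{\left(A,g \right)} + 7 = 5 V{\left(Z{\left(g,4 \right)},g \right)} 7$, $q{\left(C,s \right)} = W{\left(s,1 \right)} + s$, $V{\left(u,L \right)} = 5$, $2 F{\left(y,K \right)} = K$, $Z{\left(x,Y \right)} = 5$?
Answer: $168 + 2 \sqrt{6} \approx 172.9$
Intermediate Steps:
$F{\left(y,K \right)} = \frac{K}{2}$
$q{\left(C,s \right)} = -2 + s$ ($q{\left(C,s \right)} = \left(-2\right) 1 + s = -2 + s$)
$D{\left(A,g \right)} = 168$ ($D{\left(A,g \right)} = -7 + 5 \cdot 5 \cdot 7 = -7 + 25 \cdot 7 = -7 + 175 = 168$)
$z{\left(J \right)} = \sqrt{18 + J}$
$z{\left(F{\left(-8,12 \right)} \right)} + D{\left(q{\left(-9,11 \right)},114 \right)} = \sqrt{18 + \frac{1}{2} \cdot 12} + 168 = \sqrt{18 + 6} + 168 = \sqrt{24} + 168 = 2 \sqrt{6} + 168 = 168 + 2 \sqrt{6}$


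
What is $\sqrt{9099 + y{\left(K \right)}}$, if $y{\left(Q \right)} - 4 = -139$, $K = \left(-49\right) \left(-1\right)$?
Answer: $6 \sqrt{249} \approx 94.678$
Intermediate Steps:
$K = 49$
$y{\left(Q \right)} = -135$ ($y{\left(Q \right)} = 4 - 139 = -135$)
$\sqrt{9099 + y{\left(K \right)}} = \sqrt{9099 - 135} = \sqrt{8964} = 6 \sqrt{249}$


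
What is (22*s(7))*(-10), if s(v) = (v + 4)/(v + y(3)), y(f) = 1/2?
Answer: -968/3 ≈ -322.67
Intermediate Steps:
y(f) = 1/2
s(v) = (4 + v)/(1/2 + v) (s(v) = (v + 4)/(v + 1/2) = (4 + v)/(1/2 + v))
(22*s(7))*(-10) = (22*(2*(4 + 7)/(1 + 2*7)))*(-10) = (22*(2*11/(1 + 14)))*(-10) = (22*(2*11/15))*(-10) = (22*(2*(1/15)*11))*(-10) = (22*(22/15))*(-10) = (484/15)*(-10) = -968/3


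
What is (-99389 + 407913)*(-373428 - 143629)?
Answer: -159524493868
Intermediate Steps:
(-99389 + 407913)*(-373428 - 143629) = 308524*(-517057) = -159524493868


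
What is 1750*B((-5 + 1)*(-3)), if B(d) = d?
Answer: 21000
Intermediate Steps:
1750*B((-5 + 1)*(-3)) = 1750*((-5 + 1)*(-3)) = 1750*(-4*(-3)) = 1750*12 = 21000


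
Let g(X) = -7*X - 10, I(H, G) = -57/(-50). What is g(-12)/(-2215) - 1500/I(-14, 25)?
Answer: -55376406/42085 ≈ -1315.8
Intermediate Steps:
I(H, G) = 57/50 (I(H, G) = -57*(-1/50) = 57/50)
g(X) = -10 - 7*X
g(-12)/(-2215) - 1500/I(-14, 25) = (-10 - 7*(-12))/(-2215) - 1500/57/50 = (-10 + 84)*(-1/2215) - 1500*50/57 = 74*(-1/2215) - 25000/19 = -74/2215 - 25000/19 = -55376406/42085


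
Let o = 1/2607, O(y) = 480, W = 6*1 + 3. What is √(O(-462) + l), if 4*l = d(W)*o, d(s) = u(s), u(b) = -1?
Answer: √13049179473/5214 ≈ 21.909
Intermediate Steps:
W = 9 (W = 6 + 3 = 9)
d(s) = -1
o = 1/2607 ≈ 0.00038358
l = -1/10428 (l = (-1*1/2607)/4 = (¼)*(-1/2607) = -1/10428 ≈ -9.5896e-5)
√(O(-462) + l) = √(480 - 1/10428) = √(5005439/10428) = √13049179473/5214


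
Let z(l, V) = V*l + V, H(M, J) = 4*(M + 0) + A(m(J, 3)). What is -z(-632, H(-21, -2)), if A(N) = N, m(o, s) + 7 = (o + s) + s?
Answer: -54897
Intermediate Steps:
m(o, s) = -7 + o + 2*s (m(o, s) = -7 + ((o + s) + s) = -7 + (o + 2*s) = -7 + o + 2*s)
H(M, J) = -1 + J + 4*M (H(M, J) = 4*(M + 0) + (-7 + J + 2*3) = 4*M + (-7 + J + 6) = 4*M + (-1 + J) = -1 + J + 4*M)
z(l, V) = V + V*l
-z(-632, H(-21, -2)) = -(-1 - 2 + 4*(-21))*(1 - 632) = -(-1 - 2 - 84)*(-631) = -(-87)*(-631) = -1*54897 = -54897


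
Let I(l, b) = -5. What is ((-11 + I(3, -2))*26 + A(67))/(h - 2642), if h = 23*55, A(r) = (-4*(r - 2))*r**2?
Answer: 1167556/1377 ≈ 847.90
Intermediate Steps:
A(r) = r**2*(8 - 4*r) (A(r) = (-4*(-2 + r))*r**2 = (8 - 4*r)*r**2 = r**2*(8 - 4*r))
h = 1265
((-11 + I(3, -2))*26 + A(67))/(h - 2642) = ((-11 - 5)*26 + 4*67**2*(2 - 1*67))/(1265 - 2642) = (-16*26 + 4*4489*(2 - 67))/(-1377) = (-416 + 4*4489*(-65))*(-1/1377) = (-416 - 1167140)*(-1/1377) = -1167556*(-1/1377) = 1167556/1377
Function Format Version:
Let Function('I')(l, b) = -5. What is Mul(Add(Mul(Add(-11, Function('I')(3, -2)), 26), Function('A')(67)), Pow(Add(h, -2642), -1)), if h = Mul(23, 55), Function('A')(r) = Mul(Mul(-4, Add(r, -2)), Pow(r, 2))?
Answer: Rational(1167556, 1377) ≈ 847.90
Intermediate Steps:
Function('A')(r) = Mul(Pow(r, 2), Add(8, Mul(-4, r))) (Function('A')(r) = Mul(Mul(-4, Add(-2, r)), Pow(r, 2)) = Mul(Add(8, Mul(-4, r)), Pow(r, 2)) = Mul(Pow(r, 2), Add(8, Mul(-4, r))))
h = 1265
Mul(Add(Mul(Add(-11, Function('I')(3, -2)), 26), Function('A')(67)), Pow(Add(h, -2642), -1)) = Mul(Add(Mul(Add(-11, -5), 26), Mul(4, Pow(67, 2), Add(2, Mul(-1, 67)))), Pow(Add(1265, -2642), -1)) = Mul(Add(Mul(-16, 26), Mul(4, 4489, Add(2, -67))), Pow(-1377, -1)) = Mul(Add(-416, Mul(4, 4489, -65)), Rational(-1, 1377)) = Mul(Add(-416, -1167140), Rational(-1, 1377)) = Mul(-1167556, Rational(-1, 1377)) = Rational(1167556, 1377)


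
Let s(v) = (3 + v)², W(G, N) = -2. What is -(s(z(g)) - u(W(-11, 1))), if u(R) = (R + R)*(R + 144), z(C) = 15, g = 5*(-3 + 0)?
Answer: -892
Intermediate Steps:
g = -15 (g = 5*(-3) = -15)
u(R) = 2*R*(144 + R) (u(R) = (2*R)*(144 + R) = 2*R*(144 + R))
-(s(z(g)) - u(W(-11, 1))) = -((3 + 15)² - 2*(-2)*(144 - 2)) = -(18² - 2*(-2)*142) = -(324 - 1*(-568)) = -(324 + 568) = -1*892 = -892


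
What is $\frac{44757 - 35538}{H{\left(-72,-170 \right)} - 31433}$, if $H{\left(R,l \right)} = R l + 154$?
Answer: $- \frac{9219}{19039} \approx -0.48422$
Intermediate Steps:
$H{\left(R,l \right)} = 154 + R l$
$\frac{44757 - 35538}{H{\left(-72,-170 \right)} - 31433} = \frac{44757 - 35538}{\left(154 - -12240\right) - 31433} = \frac{9219}{\left(154 + 12240\right) - 31433} = \frac{9219}{12394 - 31433} = \frac{9219}{-19039} = 9219 \left(- \frac{1}{19039}\right) = - \frac{9219}{19039}$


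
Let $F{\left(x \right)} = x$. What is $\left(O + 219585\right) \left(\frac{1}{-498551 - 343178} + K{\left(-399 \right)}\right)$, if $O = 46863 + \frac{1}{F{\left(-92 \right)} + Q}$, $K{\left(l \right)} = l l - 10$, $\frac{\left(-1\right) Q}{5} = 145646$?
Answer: $\frac{13001596947737152217845}{306524874369} \approx 4.2416 \cdot 10^{10}$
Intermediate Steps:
$Q = -728230$ ($Q = \left(-5\right) 145646 = -728230$)
$K{\left(l \right)} = -10 + l^{2}$ ($K{\left(l \right)} = l^{2} - 10 = -10 + l^{2}$)
$O = \frac{34131353885}{728322}$ ($O = 46863 + \frac{1}{-92 - 728230} = 46863 + \frac{1}{-728322} = 46863 - \frac{1}{728322} = \frac{34131353885}{728322} \approx 46863.0$)
$\left(O + 219585\right) \left(\frac{1}{-498551 - 343178} + K{\left(-399 \right)}\right) = \left(\frac{34131353885}{728322} + 219585\right) \left(\frac{1}{-498551 - 343178} - \left(10 - \left(-399\right)^{2}\right)\right) = \frac{194059940255 \left(\frac{1}{-841729} + \left(-10 + 159201\right)\right)}{728322} = \frac{194059940255 \left(- \frac{1}{841729} + 159191\right)}{728322} = \frac{194059940255}{728322} \cdot \frac{133995681238}{841729} = \frac{13001596947737152217845}{306524874369}$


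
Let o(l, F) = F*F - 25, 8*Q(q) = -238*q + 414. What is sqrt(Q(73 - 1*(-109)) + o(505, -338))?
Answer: 5*sqrt(17417)/2 ≈ 329.93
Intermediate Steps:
Q(q) = 207/4 - 119*q/4 (Q(q) = (-238*q + 414)/8 = (414 - 238*q)/8 = 207/4 - 119*q/4)
o(l, F) = -25 + F**2 (o(l, F) = F**2 - 25 = -25 + F**2)
sqrt(Q(73 - 1*(-109)) + o(505, -338)) = sqrt((207/4 - 119*(73 - 1*(-109))/4) + (-25 + (-338)**2)) = sqrt((207/4 - 119*(73 + 109)/4) + (-25 + 114244)) = sqrt((207/4 - 119/4*182) + 114219) = sqrt((207/4 - 10829/2) + 114219) = sqrt(-21451/4 + 114219) = sqrt(435425/4) = 5*sqrt(17417)/2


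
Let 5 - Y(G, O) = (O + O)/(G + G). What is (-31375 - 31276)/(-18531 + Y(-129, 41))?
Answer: 8081979/2389813 ≈ 3.3818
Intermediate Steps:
Y(G, O) = 5 - O/G (Y(G, O) = 5 - (O + O)/(G + G) = 5 - 2*O/(2*G) = 5 - 2*O*1/(2*G) = 5 - O/G)
(-31375 - 31276)/(-18531 + Y(-129, 41)) = (-31375 - 31276)/(-18531 + (5 - 1*41/(-129))) = -62651/(-18531 + (5 - 1*41*(-1/129))) = -62651/(-18531 + (5 + 41/129)) = -62651/(-18531 + 686/129) = -62651/(-2389813/129) = -62651*(-129/2389813) = 8081979/2389813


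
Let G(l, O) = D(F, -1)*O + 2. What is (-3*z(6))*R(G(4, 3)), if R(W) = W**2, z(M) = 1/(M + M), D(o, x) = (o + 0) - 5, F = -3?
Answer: -121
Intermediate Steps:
D(o, x) = -5 + o (D(o, x) = o - 5 = -5 + o)
G(l, O) = 2 - 8*O (G(l, O) = (-5 - 3)*O + 2 = -8*O + 2 = 2 - 8*O)
z(M) = 1/(2*M)
(-3*z(6))*R(G(4, 3)) = (-3/(2*6))*(2 - 8*3)**2 = (-3/(2*6))*(2 - 24)**2 = -3*1/12*(-22)**2 = -1/4*484 = -121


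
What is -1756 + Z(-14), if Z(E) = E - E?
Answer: -1756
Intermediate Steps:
Z(E) = 0
-1756 + Z(-14) = -1756 + 0 = -1756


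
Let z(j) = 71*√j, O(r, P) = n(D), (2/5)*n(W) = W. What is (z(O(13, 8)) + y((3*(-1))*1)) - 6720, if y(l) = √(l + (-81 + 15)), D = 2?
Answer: -6720 + 71*√5 + I*√69 ≈ -6561.2 + 8.3066*I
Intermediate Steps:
n(W) = 5*W/2
O(r, P) = 5 (O(r, P) = (5/2)*2 = 5)
y(l) = √(-66 + l) (y(l) = √(l - 66) = √(-66 + l))
(z(O(13, 8)) + y((3*(-1))*1)) - 6720 = (71*√5 + √(-66 + (3*(-1))*1)) - 6720 = (71*√5 + √(-66 - 3*1)) - 6720 = (71*√5 + √(-66 - 3)) - 6720 = (71*√5 + √(-69)) - 6720 = (71*√5 + I*√69) - 6720 = -6720 + 71*√5 + I*√69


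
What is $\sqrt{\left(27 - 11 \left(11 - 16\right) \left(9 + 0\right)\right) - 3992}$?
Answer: $i \sqrt{3470} \approx 58.907 i$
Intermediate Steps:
$\sqrt{\left(27 - 11 \left(11 - 16\right) \left(9 + 0\right)\right) - 3992} = \sqrt{\left(27 - 11 \left(\left(-5\right) 9\right)\right) - 3992} = \sqrt{\left(27 - -495\right) - 3992} = \sqrt{\left(27 + 495\right) - 3992} = \sqrt{522 - 3992} = \sqrt{-3470} = i \sqrt{3470}$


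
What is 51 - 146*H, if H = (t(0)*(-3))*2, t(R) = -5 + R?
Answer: -4329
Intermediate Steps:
H = 30 (H = ((-5 + 0)*(-3))*2 = -5*(-3)*2 = 15*2 = 30)
51 - 146*H = 51 - 146*30 = 51 - 4380 = -4329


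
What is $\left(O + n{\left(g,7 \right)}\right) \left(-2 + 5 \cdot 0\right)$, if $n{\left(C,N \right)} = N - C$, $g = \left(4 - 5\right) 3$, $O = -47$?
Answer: $74$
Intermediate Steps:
$g = -3$ ($g = \left(-1\right) 3 = -3$)
$\left(O + n{\left(g,7 \right)}\right) \left(-2 + 5 \cdot 0\right) = \left(-47 + \left(7 - -3\right)\right) \left(-2 + 5 \cdot 0\right) = \left(-47 + \left(7 + 3\right)\right) \left(-2 + 0\right) = \left(-47 + 10\right) \left(-2\right) = \left(-37\right) \left(-2\right) = 74$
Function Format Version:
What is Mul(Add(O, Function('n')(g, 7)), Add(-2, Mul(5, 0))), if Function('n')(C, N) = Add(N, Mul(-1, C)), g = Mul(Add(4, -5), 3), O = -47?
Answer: 74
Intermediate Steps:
g = -3 (g = Mul(-1, 3) = -3)
Mul(Add(O, Function('n')(g, 7)), Add(-2, Mul(5, 0))) = Mul(Add(-47, Add(7, Mul(-1, -3))), Add(-2, Mul(5, 0))) = Mul(Add(-47, Add(7, 3)), Add(-2, 0)) = Mul(Add(-47, 10), -2) = Mul(-37, -2) = 74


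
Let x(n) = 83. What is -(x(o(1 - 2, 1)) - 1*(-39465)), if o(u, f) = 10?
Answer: -39548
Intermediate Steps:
-(x(o(1 - 2, 1)) - 1*(-39465)) = -(83 - 1*(-39465)) = -(83 + 39465) = -1*39548 = -39548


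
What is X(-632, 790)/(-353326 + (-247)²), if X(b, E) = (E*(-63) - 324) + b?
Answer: 50726/292317 ≈ 0.17353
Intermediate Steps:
X(b, E) = -324 + b - 63*E (X(b, E) = (-63*E - 324) + b = (-324 - 63*E) + b = -324 + b - 63*E)
X(-632, 790)/(-353326 + (-247)²) = (-324 - 632 - 63*790)/(-353326 + (-247)²) = (-324 - 632 - 49770)/(-353326 + 61009) = -50726/(-292317) = -50726*(-1/292317) = 50726/292317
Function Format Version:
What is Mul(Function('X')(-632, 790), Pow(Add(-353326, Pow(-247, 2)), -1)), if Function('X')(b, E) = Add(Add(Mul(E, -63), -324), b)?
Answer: Rational(50726, 292317) ≈ 0.17353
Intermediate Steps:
Function('X')(b, E) = Add(-324, b, Mul(-63, E)) (Function('X')(b, E) = Add(Add(Mul(-63, E), -324), b) = Add(Add(-324, Mul(-63, E)), b) = Add(-324, b, Mul(-63, E)))
Mul(Function('X')(-632, 790), Pow(Add(-353326, Pow(-247, 2)), -1)) = Mul(Add(-324, -632, Mul(-63, 790)), Pow(Add(-353326, Pow(-247, 2)), -1)) = Mul(Add(-324, -632, -49770), Pow(Add(-353326, 61009), -1)) = Mul(-50726, Pow(-292317, -1)) = Mul(-50726, Rational(-1, 292317)) = Rational(50726, 292317)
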